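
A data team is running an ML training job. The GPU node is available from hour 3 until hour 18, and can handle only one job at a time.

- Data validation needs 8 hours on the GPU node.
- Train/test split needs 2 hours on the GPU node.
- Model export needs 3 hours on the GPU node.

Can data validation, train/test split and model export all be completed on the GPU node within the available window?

The GPU node window is 18 − 3 = 15 hours.
Running back to back, the jobs need 8 + 2 + 3 = 13 hours on the GPU node.
Since 13 ≤ 15, they fit within the window.

Yes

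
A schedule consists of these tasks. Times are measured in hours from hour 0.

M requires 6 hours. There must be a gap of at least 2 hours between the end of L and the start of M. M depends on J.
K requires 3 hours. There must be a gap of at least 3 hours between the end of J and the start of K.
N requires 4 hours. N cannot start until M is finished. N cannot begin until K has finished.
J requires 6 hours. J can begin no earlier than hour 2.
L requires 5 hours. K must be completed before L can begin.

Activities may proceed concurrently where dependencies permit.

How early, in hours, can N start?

27

J waits on its own release at hour 2, so it starts at hour 2 and finishes at 2 + 6 = hour 8.
After J (finishes hour 8, plus 3-hour gap → hour 11), K can start at hour 11 and finishes at hour 14.
L waits on K (finishes hour 14), so it starts at hour 14 and finishes at 14 + 5 = hour 19.
M cannot start until L (finishes hour 19, plus 2-hour gap → hour 21); J (finishes hour 8). The controlling bound is hour 21, so M finishes at 21 + 6 = hour 27.
N waits on M (finishes hour 27); K (finishes hour 14). The latest of these is hour 27, which is the earliest N can start.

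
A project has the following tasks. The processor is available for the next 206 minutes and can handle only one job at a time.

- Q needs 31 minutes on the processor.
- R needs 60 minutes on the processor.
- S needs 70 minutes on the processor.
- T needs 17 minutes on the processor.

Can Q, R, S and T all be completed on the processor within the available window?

Running back to back, the jobs need 31 + 60 + 70 + 17 = 178 minutes on the processor.
Since 178 ≤ 206, they fit within the window.

Yes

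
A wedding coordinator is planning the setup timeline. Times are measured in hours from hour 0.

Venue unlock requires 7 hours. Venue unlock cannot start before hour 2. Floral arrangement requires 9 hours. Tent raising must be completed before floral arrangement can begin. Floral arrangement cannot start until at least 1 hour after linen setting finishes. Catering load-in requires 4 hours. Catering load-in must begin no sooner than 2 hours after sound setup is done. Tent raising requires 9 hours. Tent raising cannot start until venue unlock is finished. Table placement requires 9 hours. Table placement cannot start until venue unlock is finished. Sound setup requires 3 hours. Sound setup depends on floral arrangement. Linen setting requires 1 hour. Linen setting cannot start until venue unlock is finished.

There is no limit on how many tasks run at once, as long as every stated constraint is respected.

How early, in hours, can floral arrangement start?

18

Venue unlock waits on its own release at hour 2, so it starts at hour 2 and finishes at 2 + 7 = hour 9.
After venue unlock (finishes hour 9), linen setting can start at hour 9 and finishes at hour 10.
Tent raising waits on venue unlock (finishes hour 9), so it starts at hour 9 and finishes at 9 + 9 = hour 18.
Floral arrangement waits on tent raising (finishes hour 18); linen setting (finishes hour 10, plus 1-hour gap → hour 11). The latest of these is hour 18, which is the earliest floral arrangement can start.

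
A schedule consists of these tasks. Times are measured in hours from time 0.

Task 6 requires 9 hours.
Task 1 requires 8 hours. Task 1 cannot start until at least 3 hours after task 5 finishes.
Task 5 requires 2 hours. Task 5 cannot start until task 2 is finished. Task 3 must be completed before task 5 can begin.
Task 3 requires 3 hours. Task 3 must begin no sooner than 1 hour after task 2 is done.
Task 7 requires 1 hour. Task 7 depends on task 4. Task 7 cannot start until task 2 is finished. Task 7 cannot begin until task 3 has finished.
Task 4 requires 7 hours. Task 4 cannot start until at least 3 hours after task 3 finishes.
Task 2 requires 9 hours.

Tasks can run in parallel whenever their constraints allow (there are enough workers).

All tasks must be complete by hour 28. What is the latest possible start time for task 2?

2

Nothing follows task 7; the deadline of hour 28 is its only limit. It must start by 28 − 1 = hour 27.
Task 4 feeds into task 7 (must start by hour 27); so task 4 must finish by hour 27 and therefore start by hour 20.
Task 1 has no dependents, so it just needs to finish by hour 28. Starting by 28 − 8 = hour 20 achieves that.
Task 5 feeds into task 1 (must start by hour 20, minus 3-hour gap → hour 17); so task 5 must finish by hour 17 and therefore start by hour 15.
Task 3 must finish in time for task 4 (must start by hour 20, minus 3-hour gap → hour 17); task 5 (must start by hour 15); task 7 (must start by hour 27). The tightest is hour 15, so task 3 must start by 15 − 3 = hour 12.
Task 2 feeds task 3 (must start by hour 12, minus 1-hour gap → hour 11); task 5 (must start by hour 15); task 7 (must start by hour 27). Taking the minimum, task 2 must finish by hour 11 and start by 11 − 9 = hour 2.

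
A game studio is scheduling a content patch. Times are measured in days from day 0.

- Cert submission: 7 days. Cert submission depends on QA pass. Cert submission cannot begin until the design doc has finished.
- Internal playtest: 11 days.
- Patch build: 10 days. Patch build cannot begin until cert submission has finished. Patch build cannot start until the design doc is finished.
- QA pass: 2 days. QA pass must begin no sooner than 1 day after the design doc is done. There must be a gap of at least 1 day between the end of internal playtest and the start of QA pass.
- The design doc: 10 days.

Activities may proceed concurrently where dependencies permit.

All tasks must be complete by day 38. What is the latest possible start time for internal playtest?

7

Nothing follows patch build; the deadline of day 38 is its only limit. It must start by 38 − 10 = day 28.
Cert submission must finish before patch build (must start by day 28). With a 7-day duration, cert submission must start by 28 − 7 = day 21.
Since cert submission (must start by day 21) depends on it, QA pass must finish by day 21. Backing off its 2-day duration gives a latest start of day 19.
Internal playtest has to be done before QA pass (must start by day 19, minus 1-day gap → day 18). That means finishing by day 18, i.e. starting by 18 − 11 = day 7.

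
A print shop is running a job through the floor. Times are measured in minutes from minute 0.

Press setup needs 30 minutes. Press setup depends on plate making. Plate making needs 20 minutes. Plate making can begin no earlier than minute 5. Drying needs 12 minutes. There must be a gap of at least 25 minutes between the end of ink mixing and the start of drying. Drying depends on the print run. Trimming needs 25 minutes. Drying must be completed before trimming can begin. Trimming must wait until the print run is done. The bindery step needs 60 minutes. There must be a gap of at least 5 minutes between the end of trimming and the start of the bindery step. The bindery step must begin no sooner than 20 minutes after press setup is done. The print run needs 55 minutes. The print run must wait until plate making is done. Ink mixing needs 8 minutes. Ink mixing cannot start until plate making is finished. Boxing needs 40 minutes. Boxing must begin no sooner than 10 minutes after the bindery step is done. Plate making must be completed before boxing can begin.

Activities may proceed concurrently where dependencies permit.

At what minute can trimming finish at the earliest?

Plate making cannot begin until its own release at minute 5. It runs from minute 5 to 5 + 20 = minute 25.
The print run cannot begin until plate making (finishes minute 25). It runs from minute 25 to 25 + 55 = minute 80.
After plate making (finishes minute 25), ink mixing can start at minute 25 and finishes at minute 33.
Drying cannot start until ink mixing (finishes minute 33, plus 25-minute gap → minute 58); the print run (finishes minute 80). The controlling bound is minute 80, so drying finishes at 80 + 12 = minute 92.
Trimming needs all of drying (finishes minute 92); the print run (finishes minute 80). That puts its earliest start at minute 92; it finishes at 92 + 25 = minute 117.

117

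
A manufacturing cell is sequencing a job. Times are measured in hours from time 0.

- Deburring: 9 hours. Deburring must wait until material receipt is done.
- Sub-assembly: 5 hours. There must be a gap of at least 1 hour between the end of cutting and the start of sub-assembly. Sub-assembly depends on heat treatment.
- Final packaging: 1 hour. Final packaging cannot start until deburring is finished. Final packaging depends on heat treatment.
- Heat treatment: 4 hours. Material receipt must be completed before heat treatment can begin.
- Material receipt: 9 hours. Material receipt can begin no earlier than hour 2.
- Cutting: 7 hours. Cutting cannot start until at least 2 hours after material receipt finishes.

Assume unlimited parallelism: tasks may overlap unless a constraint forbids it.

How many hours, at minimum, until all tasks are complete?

Material receipt cannot begin until its own release at hour 2. It runs from hour 2 to 2 + 9 = hour 11.
After material receipt (finishes hour 11), heat treatment can start at hour 11 and finishes at hour 15.
Deburring waits on material receipt (finishes hour 11), so it starts at hour 11 and finishes at 11 + 9 = hour 20.
For final packaging: deburring (finishes hour 20); heat treatment (finishes hour 15). Taking the maximum gives a start of hour 20, and it finishes at 20 + 1 = hour 21.
After material receipt (finishes hour 11, plus 2-hour gap → hour 13), cutting can start at hour 13 and finishes at hour 20.
For sub-assembly: cutting (finishes hour 20, plus 1-hour gap → hour 21); heat treatment (finishes hour 15). Taking the maximum gives a start of hour 21, and it finishes at 21 + 5 = hour 26.
All tasks are finished once the last one completes. Finish times: Material receipt at 11, Cutting at 20, Deburring at 20, Heat treatment at 15, Sub-assembly at 26, Final packaging at 21. The latest is hour 26.

26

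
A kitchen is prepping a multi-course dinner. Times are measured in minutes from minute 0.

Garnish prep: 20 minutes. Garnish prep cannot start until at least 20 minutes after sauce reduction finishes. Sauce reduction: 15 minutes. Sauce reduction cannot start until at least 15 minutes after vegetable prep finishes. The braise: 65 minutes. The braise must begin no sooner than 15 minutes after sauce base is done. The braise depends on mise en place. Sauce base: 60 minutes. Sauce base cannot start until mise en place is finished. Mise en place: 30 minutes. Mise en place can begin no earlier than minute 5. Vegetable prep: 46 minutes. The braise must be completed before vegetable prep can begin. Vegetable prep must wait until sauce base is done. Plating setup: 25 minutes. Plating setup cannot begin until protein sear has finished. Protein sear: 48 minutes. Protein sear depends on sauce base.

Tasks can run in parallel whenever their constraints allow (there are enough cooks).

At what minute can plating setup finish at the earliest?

Mise en place waits on its own release at minute 5, so it starts at minute 5 and finishes at 5 + 30 = minute 35.
Sauce base cannot begin until mise en place (finishes minute 35). It runs from minute 35 to 35 + 60 = minute 95.
Protein sear cannot begin until sauce base (finishes minute 95). It runs from minute 95 to 95 + 48 = minute 143.
Plating setup cannot begin until protein sear (finishes minute 143). It runs from minute 143 to 143 + 25 = minute 168.

168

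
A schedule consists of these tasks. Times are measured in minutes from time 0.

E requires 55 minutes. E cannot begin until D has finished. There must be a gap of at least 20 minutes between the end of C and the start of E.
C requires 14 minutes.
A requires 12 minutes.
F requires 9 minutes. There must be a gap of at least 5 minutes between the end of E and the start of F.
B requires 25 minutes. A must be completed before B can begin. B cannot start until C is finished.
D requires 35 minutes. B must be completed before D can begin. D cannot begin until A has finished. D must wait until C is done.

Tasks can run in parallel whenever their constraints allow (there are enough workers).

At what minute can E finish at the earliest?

C has no prerequisites, so it starts at minute 0 and finishes at minute 14.
A can start immediately at minute 0; it finishes at minute 12.
B has to wait for A (finishes minute 12); C (finishes minute 14). The latest of these is minute 14, so B runs minute 14 to 14 + 25 = minute 39.
D has to wait for B (finishes minute 39); A (finishes minute 12); C (finishes minute 14). The latest of these is minute 39, so D runs minute 39 to 39 + 35 = minute 74.
E cannot start until D (finishes minute 74); C (finishes minute 14, plus 20-minute gap → minute 34). The controlling bound is minute 74, so E finishes at 74 + 55 = minute 129.

129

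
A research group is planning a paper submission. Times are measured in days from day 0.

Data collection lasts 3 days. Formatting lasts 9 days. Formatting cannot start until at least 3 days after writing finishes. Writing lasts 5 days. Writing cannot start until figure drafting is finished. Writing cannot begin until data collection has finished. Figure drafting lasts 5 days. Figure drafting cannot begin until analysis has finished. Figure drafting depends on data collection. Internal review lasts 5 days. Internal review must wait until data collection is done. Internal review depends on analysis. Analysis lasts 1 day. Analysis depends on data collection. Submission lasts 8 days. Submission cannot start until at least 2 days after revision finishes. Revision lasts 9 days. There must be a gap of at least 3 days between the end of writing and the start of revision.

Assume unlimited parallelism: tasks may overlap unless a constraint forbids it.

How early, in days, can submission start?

Nothing blocks data collection, so it runs from day 0 to day 3.
Analysis waits on data collection (finishes day 3), so it starts at day 3 and finishes at 3 + 1 = day 4.
Figure drafting needs all of analysis (finishes day 4); data collection (finishes day 3). That puts its earliest start at day 4; it finishes at 4 + 5 = day 9.
Writing needs all of figure drafting (finishes day 9); data collection (finishes day 3). That puts its earliest start at day 9; it finishes at 9 + 5 = day 14.
Revision cannot begin until writing (finishes day 14, plus 3-day gap → day 17). It runs from day 17 to 17 + 9 = day 26.
Submission waits on revision (finishes day 26, plus 2-day gap → day 28), so the earliest it can start is day 28.

28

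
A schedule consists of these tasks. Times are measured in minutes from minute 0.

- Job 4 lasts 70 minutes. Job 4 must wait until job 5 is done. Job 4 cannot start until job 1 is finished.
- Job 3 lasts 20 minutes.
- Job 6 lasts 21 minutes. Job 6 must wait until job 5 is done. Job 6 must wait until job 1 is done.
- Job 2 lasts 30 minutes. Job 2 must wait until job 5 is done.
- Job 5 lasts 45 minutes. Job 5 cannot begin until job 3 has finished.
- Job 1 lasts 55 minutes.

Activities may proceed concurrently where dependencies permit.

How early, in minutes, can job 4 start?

Nothing blocks job 3, so it runs from minute 0 to minute 20.
Job 5 cannot begin until job 3 (finishes minute 20). It runs from minute 20 to 20 + 45 = minute 65.
Job 1 has no prerequisites, so it starts at minute 0 and finishes at minute 55.
Job 4 waits on job 5 (finishes minute 65); job 1 (finishes minute 55). The latest of these is minute 65, which is the earliest job 4 can start.

65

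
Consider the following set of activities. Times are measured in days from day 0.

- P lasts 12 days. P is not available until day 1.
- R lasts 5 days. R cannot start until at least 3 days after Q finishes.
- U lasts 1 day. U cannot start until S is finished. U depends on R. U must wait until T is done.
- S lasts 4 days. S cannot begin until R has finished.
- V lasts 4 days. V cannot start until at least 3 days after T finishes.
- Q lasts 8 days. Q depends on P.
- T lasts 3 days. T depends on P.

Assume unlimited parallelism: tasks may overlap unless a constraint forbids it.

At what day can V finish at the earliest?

After its own release at day 1, P can start at day 1 and finishes at day 13.
T cannot begin until P (finishes day 13). It runs from day 13 to 13 + 3 = day 16.
V waits on T (finishes day 16, plus 3-day gap → day 19), so it starts at day 19 and finishes at 19 + 4 = day 23.

23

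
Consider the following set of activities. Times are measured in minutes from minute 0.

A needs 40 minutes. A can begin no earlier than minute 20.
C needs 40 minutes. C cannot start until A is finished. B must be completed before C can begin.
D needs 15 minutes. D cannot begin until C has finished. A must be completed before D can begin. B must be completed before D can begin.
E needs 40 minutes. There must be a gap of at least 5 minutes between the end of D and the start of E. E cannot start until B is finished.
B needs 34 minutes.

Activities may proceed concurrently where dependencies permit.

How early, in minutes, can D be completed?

115

B can start immediately at minute 0; it finishes at minute 34.
A waits on its own release at minute 20, so it starts at minute 20 and finishes at 20 + 40 = minute 60.
For C: A (finishes minute 60); B (finishes minute 34). Taking the maximum gives a start of minute 60, and it finishes at 60 + 40 = minute 100.
D cannot start until C (finishes minute 100); A (finishes minute 60); B (finishes minute 34). The controlling bound is minute 100, so D finishes at 100 + 15 = minute 115.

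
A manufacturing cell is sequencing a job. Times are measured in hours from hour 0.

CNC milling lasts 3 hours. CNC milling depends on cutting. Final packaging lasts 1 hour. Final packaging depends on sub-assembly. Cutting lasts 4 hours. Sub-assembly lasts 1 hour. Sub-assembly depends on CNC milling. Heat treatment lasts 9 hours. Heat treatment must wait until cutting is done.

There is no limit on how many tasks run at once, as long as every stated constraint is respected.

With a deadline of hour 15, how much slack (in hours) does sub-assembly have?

6

Nothing blocks cutting, so it runs from hour 0 to hour 4.
After cutting (finishes hour 4), CNC milling can start at hour 4 and finishes at hour 7.
Sub-assembly waits on CNC milling (finishes hour 7), so it starts at hour 7 and finishes at 7 + 1 = hour 8.

Working backward from the deadline:
To finish by hour 15, final packaging (duration 1) must start no later than hour 14.
Sub-assembly feeds into final packaging (must start by hour 14); so sub-assembly must finish by hour 14 and therefore start by hour 13.
So sub-assembly can start as early as hour 7 and as late as hour 13, giving 13 − 7 = 6 hours of slack.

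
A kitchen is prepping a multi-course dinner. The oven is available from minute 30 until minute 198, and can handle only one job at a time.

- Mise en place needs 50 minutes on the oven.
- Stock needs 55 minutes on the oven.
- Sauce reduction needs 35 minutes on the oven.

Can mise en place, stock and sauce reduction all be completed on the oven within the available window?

The oven window is 198 − 30 = 168 minutes.
Running back to back, the jobs need 50 + 55 + 35 = 140 minutes on the oven.
Since 140 ≤ 168, they fit within the window.

Yes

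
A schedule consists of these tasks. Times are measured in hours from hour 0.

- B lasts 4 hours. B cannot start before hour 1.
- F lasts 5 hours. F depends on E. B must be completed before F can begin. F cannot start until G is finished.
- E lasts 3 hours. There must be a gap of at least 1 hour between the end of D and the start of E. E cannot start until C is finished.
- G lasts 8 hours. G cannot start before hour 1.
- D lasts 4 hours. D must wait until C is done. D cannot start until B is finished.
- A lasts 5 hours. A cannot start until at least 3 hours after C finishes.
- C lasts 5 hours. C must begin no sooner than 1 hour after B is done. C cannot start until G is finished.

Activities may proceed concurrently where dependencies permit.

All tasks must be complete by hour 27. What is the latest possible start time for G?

1

A has no dependents, so it just needs to finish by hour 27. Starting by 27 − 5 = hour 22 achieves that.
F must finish by hour 27; it takes 5 hours, so it must start by 27 − 5 = hour 22.
E has to be done before F (must start by hour 22). That means finishing by hour 22, i.e. starting by 22 − 3 = hour 19.
D feeds into E (must start by hour 19, minus 1-hour gap → hour 18); so D must finish by hour 18 and therefore start by hour 14.
C feeds A (must start by hour 22, minus 3-hour gap → hour 19); D (must start by hour 14); E (must start by hour 19). Taking the minimum, C must finish by hour 14 and start by 14 − 5 = hour 9.
G must finish in time for C (must start by hour 9); F (must start by hour 22). The tightest is hour 9, so G must start by 9 − 8 = hour 1.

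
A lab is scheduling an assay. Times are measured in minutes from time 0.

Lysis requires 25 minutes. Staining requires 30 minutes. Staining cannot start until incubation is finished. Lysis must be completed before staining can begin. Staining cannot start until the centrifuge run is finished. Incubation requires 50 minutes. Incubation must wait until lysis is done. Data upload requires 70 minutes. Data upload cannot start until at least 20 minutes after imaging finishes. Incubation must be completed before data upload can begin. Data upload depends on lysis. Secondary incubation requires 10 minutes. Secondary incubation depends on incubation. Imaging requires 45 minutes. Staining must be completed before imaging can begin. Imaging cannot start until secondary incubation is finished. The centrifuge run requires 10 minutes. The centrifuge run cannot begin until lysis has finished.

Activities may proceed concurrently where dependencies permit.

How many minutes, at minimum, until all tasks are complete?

Nothing blocks lysis, so it runs from minute 0 to minute 25.
After lysis (finishes minute 25), the centrifuge run can start at minute 25 and finishes at minute 35.
Incubation waits on lysis (finishes minute 25), so it starts at minute 25 and finishes at 25 + 50 = minute 75.
After incubation (finishes minute 75), secondary incubation can start at minute 75 and finishes at minute 85.
Staining cannot start until incubation (finishes minute 75); lysis (finishes minute 25); the centrifuge run (finishes minute 35). The controlling bound is minute 75, so staining finishes at 75 + 30 = minute 105.
Imaging cannot start until staining (finishes minute 105); secondary incubation (finishes minute 85). The controlling bound is minute 105, so imaging finishes at 105 + 45 = minute 150.
Data upload cannot start until imaging (finishes minute 150, plus 20-minute gap → minute 170); incubation (finishes minute 75); lysis (finishes minute 25). The controlling bound is minute 170, so data upload finishes at 170 + 70 = minute 240.
All tasks are finished once the last one completes. Finish times: Lysis at 25, Incubation at 75, The centrifuge run at 35, Staining at 105, Secondary incubation at 85, Imaging at 150, Data upload at 240. The latest is minute 240.

240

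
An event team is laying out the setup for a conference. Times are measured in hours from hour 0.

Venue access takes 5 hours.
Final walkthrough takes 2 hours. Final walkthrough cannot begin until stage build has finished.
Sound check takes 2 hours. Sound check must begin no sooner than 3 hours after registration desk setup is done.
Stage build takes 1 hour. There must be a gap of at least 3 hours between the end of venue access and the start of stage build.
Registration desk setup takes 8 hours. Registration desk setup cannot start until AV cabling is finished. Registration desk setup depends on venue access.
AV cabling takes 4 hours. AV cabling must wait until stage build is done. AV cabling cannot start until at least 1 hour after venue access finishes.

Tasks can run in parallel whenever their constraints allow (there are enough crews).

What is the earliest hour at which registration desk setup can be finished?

Venue access has no prerequisites, so it starts at hour 0 and finishes at hour 5.
Stage build waits on venue access (finishes hour 5, plus 3-hour gap → hour 8), so it starts at hour 8 and finishes at 8 + 1 = hour 9.
AV cabling cannot start until stage build (finishes hour 9); venue access (finishes hour 5, plus 1-hour gap → hour 6). The controlling bound is hour 9, so AV cabling finishes at 9 + 4 = hour 13.
Registration desk setup cannot start until AV cabling (finishes hour 13); venue access (finishes hour 5). The controlling bound is hour 13, so registration desk setup finishes at 13 + 8 = hour 21.

21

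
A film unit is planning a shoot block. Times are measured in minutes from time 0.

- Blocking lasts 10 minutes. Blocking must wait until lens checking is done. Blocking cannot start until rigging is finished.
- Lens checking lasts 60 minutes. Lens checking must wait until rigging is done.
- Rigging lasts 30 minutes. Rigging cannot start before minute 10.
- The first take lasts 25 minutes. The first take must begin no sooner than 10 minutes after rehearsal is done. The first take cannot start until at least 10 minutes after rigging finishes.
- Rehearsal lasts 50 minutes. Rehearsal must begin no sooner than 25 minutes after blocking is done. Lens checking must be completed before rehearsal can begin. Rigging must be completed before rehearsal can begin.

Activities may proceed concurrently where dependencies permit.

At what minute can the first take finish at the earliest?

220

Rigging cannot begin until its own release at minute 10. It runs from minute 10 to 10 + 30 = minute 40.
Lens checking waits on rigging (finishes minute 40), so it starts at minute 40 and finishes at 40 + 60 = minute 100.
Blocking cannot start until lens checking (finishes minute 100); rigging (finishes minute 40). The controlling bound is minute 100, so blocking finishes at 100 + 10 = minute 110.
Rehearsal needs all of blocking (finishes minute 110, plus 25-minute gap → minute 135); lens checking (finishes minute 100); rigging (finishes minute 40). That puts its earliest start at minute 135; it finishes at 135 + 50 = minute 185.
The first take needs all of rehearsal (finishes minute 185, plus 10-minute gap → minute 195); rigging (finishes minute 40, plus 10-minute gap → minute 50). That puts its earliest start at minute 195; it finishes at 195 + 25 = minute 220.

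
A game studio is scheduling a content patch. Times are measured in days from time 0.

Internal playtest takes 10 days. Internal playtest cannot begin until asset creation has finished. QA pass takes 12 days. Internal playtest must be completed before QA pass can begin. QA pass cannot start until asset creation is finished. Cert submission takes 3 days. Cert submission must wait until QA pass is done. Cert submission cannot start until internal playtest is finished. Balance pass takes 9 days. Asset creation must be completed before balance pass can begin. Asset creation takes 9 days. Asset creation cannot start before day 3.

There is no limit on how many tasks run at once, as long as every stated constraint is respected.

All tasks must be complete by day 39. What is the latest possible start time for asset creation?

5

To finish by day 39, cert submission (duration 3) must start no later than day 36.
QA pass feeds into cert submission (must start by day 36); so QA pass must finish by day 36 and therefore start by day 24.
Internal playtest feeds QA pass (must start by day 24); cert submission (must start by day 36). Taking the minimum, internal playtest must finish by day 24 and start by 24 − 10 = day 14.
To finish by day 39, balance pass (duration 9) must start no later than day 30.
Asset creation feeds internal playtest (must start by day 14); balance pass (must start by day 30); QA pass (must start by day 24). Taking the minimum, asset creation must finish by day 14 and start by 14 − 9 = day 5.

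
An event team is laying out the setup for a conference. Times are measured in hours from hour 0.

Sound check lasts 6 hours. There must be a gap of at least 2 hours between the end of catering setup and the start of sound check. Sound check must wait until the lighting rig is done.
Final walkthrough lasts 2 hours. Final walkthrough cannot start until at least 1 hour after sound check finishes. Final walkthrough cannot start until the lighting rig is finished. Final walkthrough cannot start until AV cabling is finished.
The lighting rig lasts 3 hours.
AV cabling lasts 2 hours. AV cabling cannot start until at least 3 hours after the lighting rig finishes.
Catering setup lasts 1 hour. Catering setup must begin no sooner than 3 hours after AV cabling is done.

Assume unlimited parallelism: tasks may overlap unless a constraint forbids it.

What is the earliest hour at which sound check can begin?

14

The lighting rig can start immediately at hour 0; it finishes at hour 3.
After the lighting rig (finishes hour 3, plus 3-hour gap → hour 6), AV cabling can start at hour 6 and finishes at hour 8.
Catering setup waits on AV cabling (finishes hour 8, plus 3-hour gap → hour 11), so it starts at hour 11 and finishes at 11 + 1 = hour 12.
Sound check waits on catering setup (finishes hour 12, plus 2-hour gap → hour 14); the lighting rig (finishes hour 3). The latest of these is hour 14, which is the earliest sound check can start.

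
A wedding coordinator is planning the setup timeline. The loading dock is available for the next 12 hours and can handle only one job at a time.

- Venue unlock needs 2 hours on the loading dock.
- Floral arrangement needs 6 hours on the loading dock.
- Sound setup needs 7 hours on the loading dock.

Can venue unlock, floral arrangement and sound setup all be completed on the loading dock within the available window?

No

Running back to back, the jobs need 2 + 6 + 7 = 15 hours on the loading dock.
Since 15 > 12, they cannot all fit.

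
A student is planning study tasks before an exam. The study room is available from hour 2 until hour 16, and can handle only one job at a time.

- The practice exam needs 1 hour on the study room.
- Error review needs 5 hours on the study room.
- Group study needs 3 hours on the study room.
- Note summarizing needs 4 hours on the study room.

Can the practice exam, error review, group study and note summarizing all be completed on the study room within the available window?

Yes

The study room window is 16 − 2 = 14 hours.
Running back to back, the jobs need 1 + 5 + 3 + 4 = 13 hours on the study room.
Since 13 ≤ 14, they fit within the window.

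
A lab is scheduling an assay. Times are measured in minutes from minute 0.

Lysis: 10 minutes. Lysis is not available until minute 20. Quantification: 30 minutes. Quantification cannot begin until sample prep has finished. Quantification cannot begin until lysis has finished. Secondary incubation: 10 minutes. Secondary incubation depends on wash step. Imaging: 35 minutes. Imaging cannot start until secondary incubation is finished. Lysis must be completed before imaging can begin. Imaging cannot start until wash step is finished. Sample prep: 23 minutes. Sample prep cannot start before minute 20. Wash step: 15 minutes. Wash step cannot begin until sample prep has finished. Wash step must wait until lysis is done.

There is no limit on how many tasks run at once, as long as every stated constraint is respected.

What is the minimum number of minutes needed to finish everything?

103

After its own release at minute 20, lysis can start at minute 20 and finishes at minute 30.
Sample prep waits on its own release at minute 20, so it starts at minute 20 and finishes at 20 + 23 = minute 43.
Quantification has to wait for sample prep (finishes minute 43); lysis (finishes minute 30). The latest of these is minute 43, so quantification runs minute 43 to 43 + 30 = minute 73.
Wash step cannot start until sample prep (finishes minute 43); lysis (finishes minute 30). The controlling bound is minute 43, so wash step finishes at 43 + 15 = minute 58.
Secondary incubation waits on wash step (finishes minute 58), so it starts at minute 58 and finishes at 58 + 10 = minute 68.
Imaging cannot start until secondary incubation (finishes minute 68); lysis (finishes minute 30); wash step (finishes minute 58). The controlling bound is minute 68, so imaging finishes at 68 + 35 = minute 103.
All tasks are finished once the last one completes. Finish times: Sample prep at 43, Lysis at 30, Wash step at 58, Secondary incubation at 68, Imaging at 103, Quantification at 73. The latest is minute 103.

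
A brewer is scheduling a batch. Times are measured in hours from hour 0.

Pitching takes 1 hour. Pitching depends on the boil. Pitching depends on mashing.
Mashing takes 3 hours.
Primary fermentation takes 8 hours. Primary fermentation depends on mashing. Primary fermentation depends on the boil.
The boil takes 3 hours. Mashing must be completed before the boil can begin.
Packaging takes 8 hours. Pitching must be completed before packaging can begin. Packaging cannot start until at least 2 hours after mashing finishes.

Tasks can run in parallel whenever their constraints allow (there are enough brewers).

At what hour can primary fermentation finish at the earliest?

Nothing blocks mashing, so it runs from hour 0 to hour 3.
The boil cannot begin until mashing (finishes hour 3). It runs from hour 3 to 3 + 3 = hour 6.
Primary fermentation has to wait for mashing (finishes hour 3); the boil (finishes hour 6). The latest of these is hour 6, so primary fermentation runs hour 6 to 6 + 8 = hour 14.

14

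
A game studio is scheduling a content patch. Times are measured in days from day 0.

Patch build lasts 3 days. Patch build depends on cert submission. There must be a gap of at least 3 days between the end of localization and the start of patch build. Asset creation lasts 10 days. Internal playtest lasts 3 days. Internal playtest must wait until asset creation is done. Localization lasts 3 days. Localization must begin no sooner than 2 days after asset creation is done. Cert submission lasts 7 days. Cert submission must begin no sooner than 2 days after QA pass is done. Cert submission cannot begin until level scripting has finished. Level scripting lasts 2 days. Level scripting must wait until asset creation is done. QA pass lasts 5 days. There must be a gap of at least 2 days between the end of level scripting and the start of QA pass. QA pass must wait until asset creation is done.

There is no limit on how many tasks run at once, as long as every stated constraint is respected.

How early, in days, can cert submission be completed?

28

Nothing blocks asset creation, so it runs from day 0 to day 10.
Level scripting waits on asset creation (finishes day 10), so it starts at day 10 and finishes at 10 + 2 = day 12.
For QA pass: level scripting (finishes day 12, plus 2-day gap → day 14); asset creation (finishes day 10). Taking the maximum gives a start of day 14, and it finishes at 14 + 5 = day 19.
Cert submission has to wait for QA pass (finishes day 19, plus 2-day gap → day 21); level scripting (finishes day 12). The latest of these is day 21, so cert submission runs day 21 to 21 + 7 = day 28.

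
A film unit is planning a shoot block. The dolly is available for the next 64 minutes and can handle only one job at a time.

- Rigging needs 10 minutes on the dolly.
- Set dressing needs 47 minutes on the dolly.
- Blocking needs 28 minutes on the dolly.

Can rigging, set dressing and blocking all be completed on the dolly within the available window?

No

Running back to back, the jobs need 10 + 47 + 28 = 85 minutes on the dolly.
Since 85 > 64, they cannot all fit.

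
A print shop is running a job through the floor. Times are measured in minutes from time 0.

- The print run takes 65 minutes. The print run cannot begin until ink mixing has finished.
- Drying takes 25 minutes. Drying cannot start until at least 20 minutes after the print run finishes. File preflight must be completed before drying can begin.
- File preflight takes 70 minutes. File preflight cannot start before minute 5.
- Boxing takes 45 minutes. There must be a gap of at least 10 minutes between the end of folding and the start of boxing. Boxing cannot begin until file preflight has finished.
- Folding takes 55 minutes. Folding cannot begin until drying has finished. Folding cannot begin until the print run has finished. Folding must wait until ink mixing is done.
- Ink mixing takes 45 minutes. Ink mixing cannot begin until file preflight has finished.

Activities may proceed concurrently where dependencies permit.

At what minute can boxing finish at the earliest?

File preflight cannot begin until its own release at minute 5. It runs from minute 5 to 5 + 70 = minute 75.
After file preflight (finishes minute 75), ink mixing can start at minute 75 and finishes at minute 120.
The print run waits on ink mixing (finishes minute 120), so it starts at minute 120 and finishes at 120 + 65 = minute 185.
Drying needs all of the print run (finishes minute 185, plus 20-minute gap → minute 205); file preflight (finishes minute 75). That puts its earliest start at minute 205; it finishes at 205 + 25 = minute 230.
For folding: drying (finishes minute 230); the print run (finishes minute 185); ink mixing (finishes minute 120). Taking the maximum gives a start of minute 230, and it finishes at 230 + 55 = minute 285.
Boxing cannot start until folding (finishes minute 285, plus 10-minute gap → minute 295); file preflight (finishes minute 75). The controlling bound is minute 295, so boxing finishes at 295 + 45 = minute 340.

340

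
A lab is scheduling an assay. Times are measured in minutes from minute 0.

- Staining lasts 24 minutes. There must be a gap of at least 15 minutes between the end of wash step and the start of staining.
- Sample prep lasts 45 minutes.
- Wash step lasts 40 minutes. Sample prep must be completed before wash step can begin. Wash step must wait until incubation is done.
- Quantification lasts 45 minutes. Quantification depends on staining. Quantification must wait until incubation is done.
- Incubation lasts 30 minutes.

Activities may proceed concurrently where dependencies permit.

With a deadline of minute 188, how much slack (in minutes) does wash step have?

Incubation can start immediately at minute 0; it finishes at minute 30.
Nothing blocks sample prep, so it runs from minute 0 to minute 45.
For wash step: sample prep (finishes minute 45); incubation (finishes minute 30). Taking the maximum gives a start of minute 45, and it finishes at 45 + 40 = minute 85.

Working backward from the deadline:
To finish by minute 188, quantification (duration 45) must start no later than minute 143.
Staining has to be done before quantification (must start by minute 143). That means finishing by minute 143, i.e. starting by 143 − 24 = minute 119.
Wash step has to be done before staining (must start by minute 119, minus 15-minute gap → minute 104). That means finishing by minute 104, i.e. starting by 104 − 40 = minute 64.
So wash step can start as early as minute 45 and as late as minute 64, giving 64 − 45 = 19 minutes of slack.

19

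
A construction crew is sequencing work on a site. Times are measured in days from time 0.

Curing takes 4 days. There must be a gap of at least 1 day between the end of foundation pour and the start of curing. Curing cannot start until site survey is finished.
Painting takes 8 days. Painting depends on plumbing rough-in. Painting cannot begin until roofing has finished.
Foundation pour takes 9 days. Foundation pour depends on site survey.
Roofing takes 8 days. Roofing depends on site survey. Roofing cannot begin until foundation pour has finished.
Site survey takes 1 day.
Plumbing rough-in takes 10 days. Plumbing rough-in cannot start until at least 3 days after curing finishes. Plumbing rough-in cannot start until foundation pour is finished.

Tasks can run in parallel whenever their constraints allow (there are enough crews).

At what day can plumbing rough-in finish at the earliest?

28

Site survey has no prerequisites, so it starts at day 0 and finishes at day 1.
Foundation pour waits on site survey (finishes day 1), so it starts at day 1 and finishes at 1 + 9 = day 10.
For curing: foundation pour (finishes day 10, plus 1-day gap → day 11); site survey (finishes day 1). Taking the maximum gives a start of day 11, and it finishes at 11 + 4 = day 15.
Plumbing rough-in needs all of curing (finishes day 15, plus 3-day gap → day 18); foundation pour (finishes day 10). That puts its earliest start at day 18; it finishes at 18 + 10 = day 28.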